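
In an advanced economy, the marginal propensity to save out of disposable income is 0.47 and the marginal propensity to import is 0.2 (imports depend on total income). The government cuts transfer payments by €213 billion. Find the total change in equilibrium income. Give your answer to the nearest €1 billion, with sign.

−€168 billion

MPC = 1 − MPS = 1 − 0.47 = 0.53.
The transfer change shifts disposable income by −€213 billion, so first-round consumption changes by c·ΔTR = 0.53 × (−€213 billion) = −€112.89 billion.
Expenditure multiplier = 1/(1 − c + m) = 1/(1 − 0.53 + 0.2) = 1/0.67 ≈ 1.493.
The transfer multiplier is c × k ≈ 0.791, so ΔY = k × (c·ΔTR) = (−€112.89 billion) / 0.67 ≈ −€168 billion.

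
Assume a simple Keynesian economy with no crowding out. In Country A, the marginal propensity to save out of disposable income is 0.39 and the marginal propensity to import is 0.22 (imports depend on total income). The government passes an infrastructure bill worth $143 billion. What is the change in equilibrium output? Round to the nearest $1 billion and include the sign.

MPC = 1 − MPS = 1 − 0.39 = 0.61.
Expenditure multiplier = 1/(1 − c + m) = 1/(1 − 0.61 + 0.22) = 1/0.61 ≈ 1.639.
ΔY = k × ΔG = (+$143 billion) / 0.61 ≈ +$234 billion.

+$234 billion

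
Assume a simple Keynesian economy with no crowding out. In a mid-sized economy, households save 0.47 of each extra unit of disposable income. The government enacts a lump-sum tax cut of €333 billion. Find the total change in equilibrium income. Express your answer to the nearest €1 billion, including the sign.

+€376 billion

MPC = 1 − MPS = 1 − 0.47 = 0.53.
A lump-sum tax change of −€333 billion shifts disposable income by +€333 billion; first-round consumption changes by −c × ΔT = −0.53 × (−€333 billion) = +€176.49 billion.
Expenditure multiplier = 1/(1 − MPC) = 1/(1 − 0.53) = 1/0.47 ≈ 2.128.
The tax multiplier is −c × k ≈ −1.128, so ΔY = k × (−c·ΔT) = (+€176.49 billion) / 0.47 ≈ +€376 billion.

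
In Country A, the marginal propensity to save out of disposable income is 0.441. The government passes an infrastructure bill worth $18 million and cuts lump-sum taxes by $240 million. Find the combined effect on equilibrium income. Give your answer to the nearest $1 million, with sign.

MPC = 1 − MPS = 1 − 0.441 = 0.559.
Expenditure multiplier = 1/(1 − MPC) = 1/(1 − 0.559) = 1/0.441 ≈ 2.268.
ΔG contributes k·ΔG = (+$18 million) / 0.441 ≈ +$40.8 million.
ΔT of −$240 million changes first-round spending by −c·ΔT = +$134.16 million, contributing k·(−c·ΔT) = (+$134.16 million) / 0.441 ≈ +$304.2 million.
Net ΔY = k(ΔG − c·ΔT) = (+$152.16 million) / 0.441 ≈ +$345 million.

+$345 million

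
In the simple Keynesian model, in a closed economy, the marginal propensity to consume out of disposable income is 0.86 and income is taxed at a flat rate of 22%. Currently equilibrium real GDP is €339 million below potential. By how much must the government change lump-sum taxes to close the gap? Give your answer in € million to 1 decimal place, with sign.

Spending multiplier = 1/(1 − c(1−t)) = 1/(1 − 0.86×0.78) = 1/0.3292 ≈ 3.038.
Tax multiplier = −c·k = −0.86/0.3292 ≈ −2.612. Need ΔY = +€339 million, so ΔT = ΔY/(−c·k) = −(+€339 million) × 0.3292 / 0.86 ≈ −€129.8 million.
The government should cut lump-sum taxes by €129.8 million.

−€129.8 million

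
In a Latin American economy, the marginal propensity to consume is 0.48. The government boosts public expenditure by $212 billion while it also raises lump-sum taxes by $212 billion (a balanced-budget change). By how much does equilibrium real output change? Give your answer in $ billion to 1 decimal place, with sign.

+$212.0 billion

Expenditure multiplier = 1/(1 − MPC) = 1/(1 − 0.48) = 1/0.52 ≈ 1.923.
ΔG contributes k·ΔG = (+$212 billion) / 0.52 ≈ +$407.7 billion.
ΔT of +$212 billion changes first-round spending by −c·ΔT = −$101.76 billion, contributing k·(−c·ΔT) = (−$101.76 billion) / 0.52 ≈ −$195.7 billion.
With ΔG = ΔT and no other leakages, the balanced-budget multiplier is 1, so ΔY = ΔG = +$212 billion.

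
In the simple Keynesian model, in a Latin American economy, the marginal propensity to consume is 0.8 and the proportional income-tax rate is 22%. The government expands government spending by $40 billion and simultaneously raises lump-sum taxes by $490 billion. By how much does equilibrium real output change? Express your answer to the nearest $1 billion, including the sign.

−$936 billion

Expenditure multiplier = 1/(1 − c(1−t)) = 1/(1 − 0.8×0.78) = 1/0.376 ≈ 2.66.
ΔG contributes k·ΔG = (+$40 billion) / 0.376 ≈ +$106.4 billion.
ΔT of +$490 billion changes first-round spending by −c·ΔT = −$392 billion, contributing k·(−c·ΔT) = (−$392 billion) / 0.376 ≈ −$1,042.6 billion.
Net ΔY = k(ΔG − c·ΔT) = (−$352 billion) / 0.376 ≈ −$936 billion.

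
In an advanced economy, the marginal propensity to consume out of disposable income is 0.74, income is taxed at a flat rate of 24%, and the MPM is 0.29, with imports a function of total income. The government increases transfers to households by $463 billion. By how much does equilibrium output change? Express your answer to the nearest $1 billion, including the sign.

The transfer change shifts disposable income by +$463 billion, so first-round consumption changes by c·ΔTR = 0.74 × (+$463 billion) = +$342.62 billion.
Expenditure multiplier = 1/(1 − c(1−t) + m) = 1/(1 − 0.74×0.76 + 0.29) = 1/0.7276 ≈ 1.374.
The transfer multiplier is c × k ≈ 1.017, so ΔY = k × (c·ΔTR) = (+$342.62 billion) / 0.7276 ≈ +$471 billion.

+$471 billion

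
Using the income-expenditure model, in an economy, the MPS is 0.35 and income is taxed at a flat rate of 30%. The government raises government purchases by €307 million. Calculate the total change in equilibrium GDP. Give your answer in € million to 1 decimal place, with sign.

+€563.3 million

MPC = 1 − MPS = 1 − 0.35 = 0.65.
Expenditure multiplier = 1/(1 − c(1−t)) = 1/(1 − 0.65×0.7) = 1/0.545 ≈ 1.835.
ΔY = k × ΔG = (+€307 million) / 0.545 ≈ +€563.3 million.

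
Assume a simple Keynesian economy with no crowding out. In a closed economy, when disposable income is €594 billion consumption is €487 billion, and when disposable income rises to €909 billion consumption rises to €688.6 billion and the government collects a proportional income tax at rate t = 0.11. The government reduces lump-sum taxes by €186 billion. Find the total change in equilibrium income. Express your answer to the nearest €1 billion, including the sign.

MPC = ΔC/ΔYd = (688.6 − 487)/(909 − 594) = 201.6/315 = 0.64.
A lump-sum tax change of −€186 billion shifts disposable income by +€186 billion; first-round consumption changes by −c × ΔT = −0.64 × (−€186 billion) = +€119.04 billion.
Expenditure multiplier = 1/(1 − c(1−t)) = 1/(1 − 0.64×0.89) = 1/0.4304 ≈ 2.323.
The tax multiplier is −c × k ≈ −1.487, so ΔY = k × (−c·ΔT) = (+€119.04 billion) / 0.4304 ≈ +€277 billion.

+€277 billion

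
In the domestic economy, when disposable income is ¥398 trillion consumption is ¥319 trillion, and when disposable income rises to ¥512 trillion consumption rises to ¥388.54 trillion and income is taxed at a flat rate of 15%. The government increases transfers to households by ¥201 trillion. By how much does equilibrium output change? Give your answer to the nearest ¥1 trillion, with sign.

+¥255 trillion

MPC = ΔC/ΔYd = (388.54 − 319)/(512 − 398) = 69.54/114 = 0.61.
The transfer change shifts disposable income by +¥201 trillion, so first-round consumption changes by c·ΔTR = 0.61 × (+¥201 trillion) = +¥122.61 trillion.
Expenditure multiplier = 1/(1 − c(1−t)) = 1/(1 − 0.61×0.85) = 1/0.4815 ≈ 2.077.
The transfer multiplier is c × k ≈ 1.267, so ΔY = k × (c·ΔTR) = (+¥122.61 trillion) / 0.4815 ≈ +¥255 trillion.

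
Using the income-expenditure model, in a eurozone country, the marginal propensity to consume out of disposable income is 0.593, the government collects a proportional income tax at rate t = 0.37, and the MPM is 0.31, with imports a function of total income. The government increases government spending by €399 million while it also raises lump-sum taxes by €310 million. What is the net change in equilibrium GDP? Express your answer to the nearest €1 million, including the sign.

Expenditure multiplier = 1/(1 − c(1−t) + m) = 1/(1 − 0.593×0.63 + 0.31) = 1/0.93641 ≈ 1.068.
ΔG contributes k·ΔG = (+€399 million) / 0.93641 ≈ +€426.1 million.
ΔT of +€310 million changes first-round spending by −c·ΔT = −€183.83 million, contributing k·(−c·ΔT) = (−€183.83 million) / 0.93641 ≈ −€196.3 million.
Net ΔY = k(ΔG − c·ΔT) = (+€215.17 million) / 0.93641 ≈ +€230 million.

+€230 million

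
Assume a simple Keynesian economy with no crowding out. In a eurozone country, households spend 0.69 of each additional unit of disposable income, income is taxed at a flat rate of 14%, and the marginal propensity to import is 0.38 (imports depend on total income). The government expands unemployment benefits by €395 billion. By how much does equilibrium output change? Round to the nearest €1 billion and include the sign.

The transfer change shifts disposable income by +€395 billion, so first-round consumption changes by c·ΔTR = 0.69 × (+€395 billion) = +€272.55 billion.
Expenditure multiplier = 1/(1 − c(1−t) + m) = 1/(1 − 0.69×0.86 + 0.38) = 1/0.7866 ≈ 1.271.
The transfer multiplier is c × k ≈ 0.877, so ΔY = k × (c·ΔTR) = (+€272.55 billion) / 0.7866 ≈ +€346 billion.

+€346 billion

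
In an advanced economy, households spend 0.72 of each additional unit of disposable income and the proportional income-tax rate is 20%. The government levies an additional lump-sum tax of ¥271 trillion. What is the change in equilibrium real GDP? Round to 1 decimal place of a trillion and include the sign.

−¥460.2 trillion

A lump-sum tax change of +¥271 trillion shifts disposable income by −¥271 trillion; first-round consumption changes by −c × ΔT = −0.72 × (+¥271 trillion) = −¥195.12 trillion.
Expenditure multiplier = 1/(1 − c(1−t)) = 1/(1 − 0.72×0.8) = 1/0.424 ≈ 2.358.
The tax multiplier is −c × k ≈ −1.698, so ΔY = k × (−c·ΔT) = (−¥195.12 trillion) / 0.424 ≈ −¥460.2 trillion.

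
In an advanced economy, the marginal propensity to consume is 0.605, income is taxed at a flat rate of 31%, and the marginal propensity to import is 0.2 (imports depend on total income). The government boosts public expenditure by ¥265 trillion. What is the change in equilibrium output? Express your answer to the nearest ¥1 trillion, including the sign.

Government-spending multiplier = 1/(1 − c(1−t) + m) = 1/(1 − 0.605×0.69 + 0.2) = 1/0.78255 ≈ 1.278.
ΔY = k × ΔG = (+¥265 trillion) / 0.78255 ≈ +¥339 trillion.

+¥339 trillion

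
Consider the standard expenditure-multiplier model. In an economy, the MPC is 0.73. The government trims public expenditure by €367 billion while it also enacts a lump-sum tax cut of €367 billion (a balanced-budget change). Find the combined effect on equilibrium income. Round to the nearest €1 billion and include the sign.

−€367 billion

Expenditure multiplier = 1/(1 − MPC) = 1/(1 − 0.73) = 1/0.27 ≈ 3.704.
ΔG contributes k·ΔG = (−€367 billion) / 0.27 ≈ −€1,359.3 billion.
ΔT of −€367 billion changes first-round spending by −c·ΔT = +€267.91 billion, contributing k·(−c·ΔT) = (+€267.91 billion) / 0.27 ≈ +€992.3 billion.
With ΔG = ΔT and no other leakages, the balanced-budget multiplier is 1, so ΔY = ΔG = −€367 billion.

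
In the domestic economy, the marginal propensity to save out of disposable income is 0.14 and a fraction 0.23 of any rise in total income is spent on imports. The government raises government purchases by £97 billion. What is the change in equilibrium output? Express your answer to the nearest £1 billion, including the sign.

+£262 billion

MPC = 1 − MPS = 1 − 0.14 = 0.86.
Spending multiplier = 1/(1 − c + m) = 1/(1 − 0.86 + 0.23) = 1/0.37 ≈ 2.703.
ΔY = k × ΔG = (+£97 billion) / 0.37 ≈ +£262 billion.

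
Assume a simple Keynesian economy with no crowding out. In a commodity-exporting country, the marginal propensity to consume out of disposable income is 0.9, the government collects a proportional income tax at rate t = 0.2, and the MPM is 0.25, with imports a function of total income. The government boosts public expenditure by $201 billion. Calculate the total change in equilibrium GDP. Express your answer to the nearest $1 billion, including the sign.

+$379 billion

Expenditure multiplier = 1/(1 − c(1−t) + m) = 1/(1 − 0.9×0.8 + 0.25) = 1/0.53 ≈ 1.887.
ΔY = k × ΔG = (+$201 billion) / 0.53 ≈ +$379 billion.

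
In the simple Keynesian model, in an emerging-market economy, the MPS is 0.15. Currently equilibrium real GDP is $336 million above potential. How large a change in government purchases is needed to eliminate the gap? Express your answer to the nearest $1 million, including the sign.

MPC = 1 − MPS = 1 − 0.15 = 0.85.
Spending multiplier = 1/(1 − MPC) = 1/(1 − 0.85) = 1/0.15 ≈ 6.667.
Need ΔY = −$336 million, so ΔG = ΔY/k = (−$336 million) × 0.15 ≈ −$50 million.
The government should cut government purchases by $50 million.

−$50 million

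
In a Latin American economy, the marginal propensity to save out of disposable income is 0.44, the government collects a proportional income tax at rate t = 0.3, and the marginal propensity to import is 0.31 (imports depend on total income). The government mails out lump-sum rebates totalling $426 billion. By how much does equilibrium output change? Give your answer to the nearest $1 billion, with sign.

+$260 billion

MPC = 1 − MPS = 1 − 0.44 = 0.56.
A lump-sum tax change of −$426 billion shifts disposable income by +$426 billion; first-round consumption changes by −c × ΔT = −0.56 × (−$426 billion) = +$238.56 billion.
Expenditure multiplier = 1/(1 − c(1−t) + m) = 1/(1 − 0.56×0.7 + 0.31) = 1/0.918 ≈ 1.089.
The tax multiplier is −c × k ≈ −0.61, so ΔY = k × (−c·ΔT) = (+$238.56 billion) / 0.918 ≈ +$260 billion.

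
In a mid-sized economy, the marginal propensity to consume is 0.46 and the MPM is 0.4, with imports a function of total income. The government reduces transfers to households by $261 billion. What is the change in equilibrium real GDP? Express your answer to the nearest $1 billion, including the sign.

−$128 billion

The transfer change shifts disposable income by −$261 billion, so first-round consumption changes by c·ΔTR = 0.46 × (−$261 billion) = −$120.06 billion.
Expenditure multiplier = 1/(1 − c + m) = 1/(1 − 0.46 + 0.4) = 1/0.94 ≈ 1.064.
The transfer multiplier is c × k ≈ 0.489, so ΔY = k × (c·ΔTR) = (−$120.06 billion) / 0.94 ≈ −$128 billion.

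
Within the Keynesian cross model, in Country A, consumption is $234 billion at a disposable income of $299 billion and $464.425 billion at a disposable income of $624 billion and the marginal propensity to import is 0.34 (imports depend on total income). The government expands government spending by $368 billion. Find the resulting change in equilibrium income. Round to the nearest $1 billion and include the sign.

+$583 billion

MPC = ΔC/ΔYd = (464.425 − 234)/(624 − 299) = 230.425/325 = 0.709.
Expenditure multiplier = 1/(1 − c + m) = 1/(1 − 0.709 + 0.34) = 1/0.631 ≈ 1.585.
ΔY = k × ΔG = (+$368 billion) / 0.631 ≈ +$583 billion.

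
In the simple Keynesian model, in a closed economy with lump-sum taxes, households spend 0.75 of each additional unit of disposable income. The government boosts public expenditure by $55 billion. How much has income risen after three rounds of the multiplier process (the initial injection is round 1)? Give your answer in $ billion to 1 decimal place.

Round 1 adds ΔG = $55 billion; each later round is MPC = 0.75 times the previous.
After 3 rounds: 55 + 41.25 + 30.9375 = ΔG·(1 − c^3)/(1 − c) = 55 × (1 − 0.421875)/0.25 ≈ $127.2 billion.

$127.2 billion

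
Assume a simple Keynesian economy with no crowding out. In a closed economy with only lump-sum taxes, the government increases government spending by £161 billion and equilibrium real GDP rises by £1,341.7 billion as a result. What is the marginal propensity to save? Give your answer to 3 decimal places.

0.120

Implied spending multiplier k = ΔY/ΔG = 1,341.7/161 ≈ 8.3335.
Since k = 1/(1 − MPC), MPC = 1 − 1/k = 1 − ΔG/ΔY = 1 − 161/1,341.7 ≈ 0.880.
MPS = 1 − MPC = 0.120.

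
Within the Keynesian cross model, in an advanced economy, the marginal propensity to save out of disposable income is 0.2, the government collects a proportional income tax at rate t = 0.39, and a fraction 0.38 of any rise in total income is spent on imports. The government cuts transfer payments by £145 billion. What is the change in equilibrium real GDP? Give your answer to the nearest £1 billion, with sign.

MPC = 1 − MPS = 1 − 0.2 = 0.8.
The transfer change shifts disposable income by −£145 billion, so first-round consumption changes by c·ΔTR = 0.8 × (−£145 billion) = −£116 billion.
Expenditure multiplier = 1/(1 − c(1−t) + m) = 1/(1 − 0.8×0.61 + 0.38) = 1/0.892 ≈ 1.121.
The transfer multiplier is c × k ≈ 0.897, so ΔY = k × (c·ΔTR) = (−£116 billion) / 0.892 ≈ −£130 billion.

−£130 billion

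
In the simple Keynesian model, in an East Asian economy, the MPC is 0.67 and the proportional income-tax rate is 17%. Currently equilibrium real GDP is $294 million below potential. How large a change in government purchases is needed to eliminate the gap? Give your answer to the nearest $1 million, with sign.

+$131 million

Spending multiplier = 1/(1 − c(1−t)) = 1/(1 − 0.67×0.83) = 1/0.4439 ≈ 2.253.
Need ΔY = +$294 million, so ΔG = ΔY/k = (+$294 million) × 0.4439 ≈ +$131 million.
The government should increase government purchases by $131 million.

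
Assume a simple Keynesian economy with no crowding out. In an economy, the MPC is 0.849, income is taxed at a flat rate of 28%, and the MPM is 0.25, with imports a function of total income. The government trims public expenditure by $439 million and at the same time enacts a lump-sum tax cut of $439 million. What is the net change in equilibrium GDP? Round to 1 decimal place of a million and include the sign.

Expenditure multiplier = 1/(1 − c(1−t) + m) = 1/(1 − 0.849×0.72 + 0.25) = 1/0.63872 ≈ 1.566.
ΔG contributes k·ΔG = (−$439 million) / 0.63872 ≈ −$687.3 million.
ΔT of −$439 million changes first-round spending by −c·ΔT = +$372.711 million, contributing k·(−c·ΔT) = (+$372.711 million) / 0.63872 ≈ +$583.5 million.
Net ΔY = k(ΔG − c·ΔT) = (−$66.289 million) / 0.63872 ≈ −$103.8 million.

−$103.8 million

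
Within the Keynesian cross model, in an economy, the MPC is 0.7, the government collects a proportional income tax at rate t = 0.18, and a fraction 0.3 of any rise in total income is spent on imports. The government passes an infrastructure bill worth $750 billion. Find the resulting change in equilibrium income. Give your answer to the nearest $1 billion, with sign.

Government-spending multiplier = 1/(1 − c(1−t) + m) = 1/(1 − 0.7×0.82 + 0.3) = 1/0.726 ≈ 1.377.
ΔY = k × ΔG = (+$750 billion) / 0.726 ≈ +$1,033 billion.

+$1,033 billion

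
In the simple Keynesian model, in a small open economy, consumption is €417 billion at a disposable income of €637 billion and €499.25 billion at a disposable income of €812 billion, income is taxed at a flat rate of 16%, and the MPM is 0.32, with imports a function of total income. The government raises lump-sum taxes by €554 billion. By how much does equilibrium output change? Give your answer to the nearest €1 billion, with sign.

MPC = ΔC/ΔYd = (499.25 − 417)/(812 − 637) = 82.25/175 = 0.47.
A lump-sum tax change of +€554 billion shifts disposable income by −€554 billion; first-round consumption changes by −c × ΔT = −0.47 × (+€554 billion) = −€260.38 billion.
Expenditure multiplier = 1/(1 − c(1−t) + m) = 1/(1 − 0.47×0.84 + 0.32) = 1/0.9252 ≈ 1.081.
The tax multiplier is −c × k ≈ −0.508, so ΔY = k × (−c·ΔT) = (−€260.38 billion) / 0.9252 ≈ −€281 billion.

−€281 billion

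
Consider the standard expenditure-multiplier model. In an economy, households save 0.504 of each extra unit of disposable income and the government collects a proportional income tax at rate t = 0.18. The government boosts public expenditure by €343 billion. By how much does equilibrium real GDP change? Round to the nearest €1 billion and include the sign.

+€578 billion

MPC = 1 − MPS = 1 − 0.504 = 0.496.
Expenditure multiplier = 1/(1 − c(1−t)) = 1/(1 − 0.496×0.82) = 1/0.59328 ≈ 1.686.
ΔY = k × ΔG = (+€343 billion) / 0.59328 ≈ +€578 billion.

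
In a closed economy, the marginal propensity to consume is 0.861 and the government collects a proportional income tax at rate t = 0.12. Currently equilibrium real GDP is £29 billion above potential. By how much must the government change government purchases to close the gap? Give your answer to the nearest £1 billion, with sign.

−£7 billion

Spending multiplier = 1/(1 − c(1−t)) = 1/(1 − 0.861×0.88) = 1/0.24232 ≈ 4.127.
Need ΔY = −£29 billion, so ΔG = ΔY/k = (−£29 billion) × 0.24232 ≈ −£7 billion.
The government should cut government purchases by £7 billion.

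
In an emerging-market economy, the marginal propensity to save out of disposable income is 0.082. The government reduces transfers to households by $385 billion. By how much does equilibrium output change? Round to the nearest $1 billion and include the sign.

−$4,310 billion

MPC = 1 − MPS = 1 − 0.082 = 0.918.
The transfer change shifts disposable income by −$385 billion, so first-round consumption changes by c·ΔTR = 0.918 × (−$385 billion) = −$353.43 billion.
Expenditure multiplier = 1/(1 − MPC) = 1/(1 − 0.918) = 1/0.082 ≈ 12.195.
The transfer multiplier is c × k ≈ 11.195, so ΔY = k × (c·ΔTR) = (−$353.43 billion) / 0.082 ≈ −$4,310 billion.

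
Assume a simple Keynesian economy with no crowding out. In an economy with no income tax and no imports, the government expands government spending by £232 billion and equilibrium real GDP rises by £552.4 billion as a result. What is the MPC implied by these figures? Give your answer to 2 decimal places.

Implied spending multiplier k = ΔY/ΔG = 552.4/232 ≈ 2.381.
Since k = 1/(1 − MPC), MPC = 1 − 1/k = 1 − ΔG/ΔY = 1 − 232/552.4 ≈ 0.58.

0.58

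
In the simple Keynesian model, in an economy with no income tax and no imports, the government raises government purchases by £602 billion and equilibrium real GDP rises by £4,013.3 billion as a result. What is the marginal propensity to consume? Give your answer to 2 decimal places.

Implied spending multiplier k = ΔY/ΔG = 4,013.3/602 ≈ 6.6666.
Since k = 1/(1 − MPC), MPC = 1 − 1/k = 1 − ΔG/ΔY = 1 − 602/4,013.3 ≈ 0.85.

0.85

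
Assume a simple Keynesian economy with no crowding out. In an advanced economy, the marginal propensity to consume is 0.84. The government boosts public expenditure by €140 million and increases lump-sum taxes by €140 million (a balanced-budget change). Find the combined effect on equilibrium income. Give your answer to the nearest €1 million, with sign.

Expenditure multiplier = 1/(1 − MPC) = 1/(1 − 0.84) = 1/0.16 = 6.25.
ΔG contributes k·ΔG = (+€140 million) / 0.16 = +€875 million.
ΔT of +€140 million changes first-round spending by −c·ΔT = −€117.6 million, contributing k·(−c·ΔT) = (−€117.6 million) / 0.16 = −€735 million.
With ΔG = ΔT and no other leakages, the balanced-budget multiplier is 1, so ΔY = ΔG = +€140 million.

+€140 million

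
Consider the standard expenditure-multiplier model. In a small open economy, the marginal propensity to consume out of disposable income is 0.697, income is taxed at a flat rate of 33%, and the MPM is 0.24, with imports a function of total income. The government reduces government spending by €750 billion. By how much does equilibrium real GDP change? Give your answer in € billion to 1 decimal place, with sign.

−€970.2 billion

Government-spending multiplier = 1/(1 − c(1−t) + m) = 1/(1 − 0.697×0.67 + 0.24) = 1/0.77301 ≈ 1.294.
ΔY = k × ΔG = (−€750 billion) / 0.77301 ≈ −€970.2 billion.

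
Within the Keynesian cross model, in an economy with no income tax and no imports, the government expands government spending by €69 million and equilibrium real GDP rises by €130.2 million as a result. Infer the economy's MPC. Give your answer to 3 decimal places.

0.470

Implied spending multiplier k = ΔY/ΔG = 130.2/69 ≈ 1.887.
Since k = 1/(1 − MPC), MPC = 1 − 1/k = 1 − ΔG/ΔY = 1 − 69/130.2 ≈ 0.470.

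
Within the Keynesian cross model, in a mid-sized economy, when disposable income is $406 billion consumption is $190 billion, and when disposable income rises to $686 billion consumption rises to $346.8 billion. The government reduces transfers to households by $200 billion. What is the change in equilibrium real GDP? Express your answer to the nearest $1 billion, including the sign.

−$255 billion

MPC = ΔC/ΔYd = (346.8 − 190)/(686 − 406) = 156.8/280 = 0.56.
The transfer change shifts disposable income by −$200 billion, so first-round consumption changes by c·ΔTR = 0.56 × (−$200 billion) = −$112 billion.
Expenditure multiplier = 1/(1 − MPC) = 1/(1 − 0.56) = 1/0.44 ≈ 2.273.
The transfer multiplier is c × k ≈ 1.273, so ΔY = k × (c·ΔTR) = (−$112 billion) / 0.44 ≈ −$255 billion.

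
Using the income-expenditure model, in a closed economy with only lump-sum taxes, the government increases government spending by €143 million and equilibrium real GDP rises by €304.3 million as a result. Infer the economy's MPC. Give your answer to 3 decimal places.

Implied spending multiplier k = ΔY/ΔG = 304.3/143 ≈ 2.128.
Since k = 1/(1 − MPC), MPC = 1 − 1/k = 1 − ΔG/ΔY = 1 − 143/304.3 ≈ 0.530.

0.530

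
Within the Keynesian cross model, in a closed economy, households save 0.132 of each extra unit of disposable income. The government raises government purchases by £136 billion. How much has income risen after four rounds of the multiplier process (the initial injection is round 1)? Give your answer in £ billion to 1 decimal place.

MPC = 1 − MPS = 1 − 0.132 = 0.868.
Round 1 adds ΔG = £136 billion; each later round is MPC = 0.868 times the previous.
After 4 rounds: 136 + 118.048 + 102.465664 + 88.940196352 = ΔG·(1 − c^4)/(1 − c) = 136 × (1 − 0.567647723776)/0.132 ≈ £445.5 billion.

£445.5 billion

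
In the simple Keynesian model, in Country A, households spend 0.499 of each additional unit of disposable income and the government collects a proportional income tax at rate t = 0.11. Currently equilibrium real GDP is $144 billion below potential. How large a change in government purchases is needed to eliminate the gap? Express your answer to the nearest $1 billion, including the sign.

Spending multiplier = 1/(1 − c(1−t)) = 1/(1 − 0.499×0.89) = 1/0.55589 ≈ 1.799.
Need ΔY = +$144 billion, so ΔG = ΔY/k = (+$144 billion) × 0.55589 ≈ +$80 billion.
The government should increase government purchases by $80 billion.

+$80 billion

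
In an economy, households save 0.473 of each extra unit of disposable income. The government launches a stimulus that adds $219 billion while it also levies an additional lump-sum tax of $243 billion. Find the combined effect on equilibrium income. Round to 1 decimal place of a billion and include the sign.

MPC = 1 − MPS = 1 − 0.473 = 0.527.
Expenditure multiplier = 1/(1 − MPC) = 1/(1 − 0.527) = 1/0.473 ≈ 2.114.
ΔG contributes k·ΔG = (+$219 billion) / 0.473 ≈ +$463 billion.
ΔT of +$243 billion changes first-round spending by −c·ΔT = −$128.061 billion, contributing k·(−c·ΔT) = (−$128.061 billion) / 0.473 ≈ −$270.7 billion.
Net ΔY = k(ΔG − c·ΔT) = (+$90.939 billion) / 0.473 ≈ +$192.3 billion.

+$192.3 billion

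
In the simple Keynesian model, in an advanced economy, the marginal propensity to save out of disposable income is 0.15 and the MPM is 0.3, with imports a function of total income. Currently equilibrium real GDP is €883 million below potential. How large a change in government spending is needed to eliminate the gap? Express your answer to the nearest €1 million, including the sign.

MPC = 1 − MPS = 1 − 0.15 = 0.85.
Spending multiplier = 1/(1 − c + m) = 1/(1 − 0.85 + 0.3) = 1/0.45 ≈ 2.222.
Need ΔY = +€883 million, so ΔG = ΔY/k = (+€883 million) × 0.45 ≈ +€397 million.
The government should increase government spending by €397 million.

+€397 million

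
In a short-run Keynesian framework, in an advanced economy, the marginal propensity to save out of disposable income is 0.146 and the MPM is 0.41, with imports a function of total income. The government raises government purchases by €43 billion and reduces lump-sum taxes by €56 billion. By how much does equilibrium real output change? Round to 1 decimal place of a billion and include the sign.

MPC = 1 − MPS = 1 − 0.146 = 0.854.
Expenditure multiplier = 1/(1 − c + m) = 1/(1 − 0.854 + 0.41) = 1/0.556 ≈ 1.799.
ΔG contributes k·ΔG = (+€43 billion) / 0.556 ≈ +€77.3 billion.
ΔT of −€56 billion changes first-round spending by −c·ΔT = +€47.824 billion, contributing k·(−c·ΔT) = (+€47.824 billion) / 0.556 ≈ +€86 billion.
Net ΔY = k(ΔG − c·ΔT) = (+€90.824 billion) / 0.556 ≈ +€163.4 billion.

+€163.4 billion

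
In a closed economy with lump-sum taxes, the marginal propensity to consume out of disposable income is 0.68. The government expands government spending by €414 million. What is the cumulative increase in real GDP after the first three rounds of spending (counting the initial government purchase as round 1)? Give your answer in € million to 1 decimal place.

Round 1 adds ΔG = €414 million; each later round is MPC = 0.68 times the previous.
After 3 rounds: 414 + 281.52 + 191.4336 = ΔG·(1 − c^3)/(1 − c) = 414 × (1 − 0.314432)/0.32 ≈ €887 million.

€887.0 million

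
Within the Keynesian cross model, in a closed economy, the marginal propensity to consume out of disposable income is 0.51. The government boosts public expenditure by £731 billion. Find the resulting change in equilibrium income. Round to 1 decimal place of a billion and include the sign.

+£1,491.8 billion

Expenditure multiplier = 1/(1 − MPC) = 1/(1 − 0.51) = 1/0.49 ≈ 2.041.
ΔY = k × ΔG = (+£731 billion) / 0.49 ≈ +£1,491.8 billion.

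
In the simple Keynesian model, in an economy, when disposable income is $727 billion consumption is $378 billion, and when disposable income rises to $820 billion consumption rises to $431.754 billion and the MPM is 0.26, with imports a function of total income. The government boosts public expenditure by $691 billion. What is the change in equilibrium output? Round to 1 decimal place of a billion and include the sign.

MPC = ΔC/ΔYd = (431.754 − 378)/(820 − 727) = 53.754/93 = 0.578.
Spending multiplier = 1/(1 − c + m) = 1/(1 − 0.578 + 0.26) = 1/0.682 ≈ 1.466.
ΔY = k × ΔG = (+$691 billion) / 0.682 ≈ +$1,013.2 billion.

+$1,013.2 billion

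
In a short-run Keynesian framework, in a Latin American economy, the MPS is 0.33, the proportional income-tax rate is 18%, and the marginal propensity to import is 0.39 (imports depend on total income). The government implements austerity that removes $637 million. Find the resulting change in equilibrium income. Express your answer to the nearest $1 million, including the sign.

−$758 million

MPC = 1 − MPS = 1 − 0.33 = 0.67.
Government-spending multiplier = 1/(1 − c(1−t) + m) = 1/(1 − 0.67×0.82 + 0.39) = 1/0.8406 ≈ 1.19.
ΔY = k × ΔG = (−$637 million) / 0.8406 ≈ −$758 million.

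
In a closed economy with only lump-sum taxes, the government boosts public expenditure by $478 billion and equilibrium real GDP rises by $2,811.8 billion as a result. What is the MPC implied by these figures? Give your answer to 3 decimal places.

Implied spending multiplier k = ΔY/ΔG = 2,811.8/478 ≈ 5.8824.
Since k = 1/(1 − MPC), MPC = 1 − 1/k = 1 − ΔG/ΔY = 1 − 478/2,811.8 ≈ 0.830.

0.830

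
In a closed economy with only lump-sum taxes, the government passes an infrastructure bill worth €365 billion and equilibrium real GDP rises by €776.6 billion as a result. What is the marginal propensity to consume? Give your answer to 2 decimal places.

0.53

Implied spending multiplier k = ΔY/ΔG = 776.6/365 ≈ 2.1277.
Since k = 1/(1 − MPC), MPC = 1 − 1/k = 1 − ΔG/ΔY = 1 − 365/776.6 ≈ 0.53.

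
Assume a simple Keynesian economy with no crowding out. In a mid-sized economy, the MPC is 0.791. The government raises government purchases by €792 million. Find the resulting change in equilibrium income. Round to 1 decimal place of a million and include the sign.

Expenditure multiplier = 1/(1 − MPC) = 1/(1 − 0.791) = 1/0.209 ≈ 4.785.
ΔY = k × ΔG = (+€792 million) / 0.209 ≈ +€3,789.5 million.

+€3,789.5 million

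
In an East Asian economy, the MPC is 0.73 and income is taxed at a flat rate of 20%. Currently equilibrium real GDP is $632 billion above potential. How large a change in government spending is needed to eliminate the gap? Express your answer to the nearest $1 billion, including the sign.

−$263 billion

Spending multiplier = 1/(1 − c(1−t)) = 1/(1 − 0.73×0.8) = 1/0.416 ≈ 2.404.
Need ΔY = −$632 billion, so ΔG = ΔY/k = (−$632 billion) × 0.416 ≈ −$263 billion.
The government should cut government spending by $263 billion.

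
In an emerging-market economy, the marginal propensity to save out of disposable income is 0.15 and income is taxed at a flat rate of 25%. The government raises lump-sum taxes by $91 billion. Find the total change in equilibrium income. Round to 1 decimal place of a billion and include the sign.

−$213.4 billion

MPC = 1 − MPS = 1 − 0.15 = 0.85.
A lump-sum tax change of +$91 billion shifts disposable income by −$91 billion; first-round consumption changes by −c × ΔT = −0.85 × (+$91 billion) = −$77.35 billion.
Expenditure multiplier = 1/(1 − c(1−t)) = 1/(1 − 0.85×0.75) = 1/0.3625 ≈ 2.759.
The tax multiplier is −c × k ≈ −2.345, so ΔY = k × (−c·ΔT) = (−$77.35 billion) / 0.3625 ≈ −$213.4 billion.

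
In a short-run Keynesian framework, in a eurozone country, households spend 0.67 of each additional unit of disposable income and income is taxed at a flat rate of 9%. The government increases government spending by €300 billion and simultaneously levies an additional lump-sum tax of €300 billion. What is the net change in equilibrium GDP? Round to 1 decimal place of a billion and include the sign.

Expenditure multiplier = 1/(1 − c(1−t)) = 1/(1 − 0.67×0.91) = 1/0.3903 ≈ 2.562.
ΔG contributes k·ΔG = (+€300 billion) / 0.3903 ≈ +€768.6 billion.
ΔT of +€300 billion changes first-round spending by −c·ΔT = −€201 billion, contributing k·(−c·ΔT) = (−€201 billion) / 0.3903 ≈ −€515 billion.
Net ΔY = k(ΔG − c·ΔT) = (+€99 billion) / 0.3903 ≈ +€253.7 billion.

+€253.7 billion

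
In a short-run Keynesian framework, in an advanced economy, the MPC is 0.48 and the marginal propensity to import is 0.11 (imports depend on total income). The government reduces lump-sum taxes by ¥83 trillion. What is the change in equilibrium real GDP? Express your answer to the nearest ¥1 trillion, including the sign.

+¥63 trillion

A lump-sum tax change of −¥83 trillion shifts disposable income by +¥83 trillion; first-round consumption changes by −c × ΔT = −0.48 × (−¥83 trillion) = +¥39.84 trillion.
Expenditure multiplier = 1/(1 − c + m) = 1/(1 − 0.48 + 0.11) = 1/0.63 ≈ 1.587.
The tax multiplier is −c × k ≈ −0.762, so ΔY = k × (−c·ΔT) = (+¥39.84 trillion) / 0.63 ≈ +¥63 trillion.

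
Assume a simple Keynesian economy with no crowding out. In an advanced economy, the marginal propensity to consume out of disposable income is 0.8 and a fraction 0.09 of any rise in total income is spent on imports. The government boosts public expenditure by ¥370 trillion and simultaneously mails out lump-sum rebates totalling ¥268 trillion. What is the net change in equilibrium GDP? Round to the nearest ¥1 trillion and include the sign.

+¥2,015 trillion

Expenditure multiplier = 1/(1 − c + m) = 1/(1 − 0.8 + 0.09) = 1/0.29 ≈ 3.448.
ΔG contributes k·ΔG = (+¥370 trillion) / 0.29 ≈ +¥1,275.9 trillion.
ΔT of −¥268 trillion changes first-round spending by −c·ΔT = +¥214.4 trillion, contributing k·(−c·ΔT) = (+¥214.4 trillion) / 0.29 ≈ +¥739.3 trillion.
Net ΔY = k(ΔG − c·ΔT) = (+¥584.4 trillion) / 0.29 ≈ +¥2,015 trillion.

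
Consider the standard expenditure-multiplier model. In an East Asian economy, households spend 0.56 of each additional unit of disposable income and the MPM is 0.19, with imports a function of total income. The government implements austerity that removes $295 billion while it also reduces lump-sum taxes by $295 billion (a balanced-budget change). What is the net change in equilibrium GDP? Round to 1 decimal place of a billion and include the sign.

Expenditure multiplier = 1/(1 − c + m) = 1/(1 − 0.56 + 0.19) = 1/0.63 ≈ 1.587.
ΔG contributes k·ΔG = (−$295 billion) / 0.63 ≈ −$468.3 billion.
ΔT of −$295 billion changes first-round spending by −c·ΔT = +$165.2 billion, contributing k·(−c·ΔT) = (+$165.2 billion) / 0.63 ≈ +$262.2 billion.
Net ΔY = k(ΔG − c·ΔT) = (−$129.8 billion) / 0.63 ≈ −$206 billion.

−$206.0 billion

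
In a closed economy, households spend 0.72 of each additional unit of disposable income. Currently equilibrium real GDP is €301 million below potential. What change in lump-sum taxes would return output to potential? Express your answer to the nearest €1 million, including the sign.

Spending multiplier = 1/(1 − MPC) = 1/(1 − 0.72) = 1/0.28 ≈ 3.571.
Tax multiplier = −c·k = −0.72/0.28 ≈ −2.571. Need ΔY = +€301 million, so ΔT = ΔY/(−c·k) = −(+€301 million) × 0.28 / 0.72 ≈ −€117 million.
The government should cut lump-sum taxes by €117 million.

−€117 million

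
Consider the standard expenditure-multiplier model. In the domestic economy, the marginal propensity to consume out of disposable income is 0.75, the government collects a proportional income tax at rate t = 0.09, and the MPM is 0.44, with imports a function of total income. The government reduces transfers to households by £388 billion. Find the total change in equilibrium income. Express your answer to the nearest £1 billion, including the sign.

The transfer change shifts disposable income by −£388 billion, so first-round consumption changes by c·ΔTR = 0.75 × (−£388 billion) = −£291 billion.
Expenditure multiplier = 1/(1 − c(1−t) + m) = 1/(1 − 0.75×0.91 + 0.44) = 1/0.7575 ≈ 1.32.
The transfer multiplier is c × k ≈ 0.99, so ΔY = k × (c·ΔTR) = (−£291 billion) / 0.7575 ≈ −£384 billion.

−£384 billion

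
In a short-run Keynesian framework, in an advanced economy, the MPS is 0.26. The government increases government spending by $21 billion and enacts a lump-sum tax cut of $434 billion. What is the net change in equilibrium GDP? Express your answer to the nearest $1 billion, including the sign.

MPC = 1 − MPS = 1 − 0.26 = 0.74.
Expenditure multiplier = 1/(1 − MPC) = 1/(1 − 0.74) = 1/0.26 ≈ 3.846.
ΔG contributes k·ΔG = (+$21 billion) / 0.26 ≈ +$80.8 billion.
ΔT of −$434 billion changes first-round spending by −c·ΔT = +$321.16 billion, contributing k·(−c·ΔT) = (+$321.16 billion) / 0.26 ≈ +$1,235.2 billion.
Net ΔY = k(ΔG − c·ΔT) = (+$342.16 billion) / 0.26 = +$1,316 billion.

+$1,316 billion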